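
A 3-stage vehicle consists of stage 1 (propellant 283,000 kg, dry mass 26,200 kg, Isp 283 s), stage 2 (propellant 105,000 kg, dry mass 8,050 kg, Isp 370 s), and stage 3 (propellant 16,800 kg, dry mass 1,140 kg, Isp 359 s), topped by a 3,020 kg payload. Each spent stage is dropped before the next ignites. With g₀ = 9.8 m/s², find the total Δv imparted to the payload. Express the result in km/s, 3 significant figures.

Δv ≈ 14.1 km/s

Ignition mass of stage 1 = 283,000+26,200 + 105,000+8,050 + 16,800+1,140 + 3,020 = 443,210 kg.
Stage 1: m₀ = 443,210 kg, m_f = 443,210 − 283,000 = 160,210 kg; Δv = 283×9.8×ln(2.766) = 2773.4×1.0176 ≈ 2822 m/s.
Stage 2: m₀ = 134,010 kg, m_f = 134,010 − 105,000 = 29,010 kg; Δv = 370×9.8×ln(4.619) = 3626.0×1.5303 ≈ 5549 m/s.
Stage 3: m₀ = 20,960 kg, m_f = 20,960 − 16,800 = 4,160 kg; Δv = 359×9.8×ln(5.038) = 3518.2×1.6171 ≈ 5689 m/s.
Total Δv = 2822 + 5549 + 5689 = 14060 m/s.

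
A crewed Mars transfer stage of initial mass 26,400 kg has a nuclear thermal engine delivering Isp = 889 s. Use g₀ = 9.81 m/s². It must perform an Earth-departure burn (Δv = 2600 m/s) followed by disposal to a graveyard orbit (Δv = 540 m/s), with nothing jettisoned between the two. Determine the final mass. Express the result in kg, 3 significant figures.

final mass ≈ 18400 kg

v_e = Isp · g₀ = 889 × 9.81 = 8721.1 m/s.
After the first burn: m = 26400 × exp(−2600/8721.1) = 26400 × 0.74221 = 19,594.3 kg.
After the second burn: m = 19,594.3 × exp(−540/8721.1) = 19,594.3 × 0.93996 = 18,417.9 kg.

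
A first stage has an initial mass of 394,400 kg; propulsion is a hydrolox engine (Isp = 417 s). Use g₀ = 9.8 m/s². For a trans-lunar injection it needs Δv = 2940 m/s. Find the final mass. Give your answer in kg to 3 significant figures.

final mass ≈ 192000 kg

v_e = Isp · g₀ = 417 × 9.8 = 4086.6 m/s.
m₀/m_f = exp(Δv / v_e) = exp(2940 / 4086.6) = exp(0.7194) = 2.0533.
m_f = m₀ / 2.0533 = 394,400 / 2.0533 = 192,081 kg.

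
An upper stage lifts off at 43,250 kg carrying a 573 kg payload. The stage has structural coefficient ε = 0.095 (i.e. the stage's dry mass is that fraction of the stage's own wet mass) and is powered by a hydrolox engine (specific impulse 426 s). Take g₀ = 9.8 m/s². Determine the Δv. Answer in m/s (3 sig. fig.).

Δv ≈ 9330 m/s

Stage wet mass = m₀ − payload = 43,250 − 573 = 42,677 kg.
Stage dry mass = ε × stage wet mass = 0.095 × 42,677 = 4,054.32 kg.
Burnout mass m_f = stage dry + payload = 4,054.32 + 573 = 4,627.32 kg.
v_e = Isp · g₀ = 426 × 9.8 = 4174.8 m/s.
Δv = v_e · ln(43,250/4,627.32) = 4174.8 × ln(9.347) = 4174.8 × 2.2350 ≈ 9331 m/s.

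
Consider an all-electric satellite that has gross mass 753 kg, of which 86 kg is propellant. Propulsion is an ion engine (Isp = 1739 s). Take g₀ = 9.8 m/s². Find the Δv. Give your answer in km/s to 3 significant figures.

Δv ≈ 2.07 km/s

v_e = Isp · g₀ = 1739 × 9.8 = 17042.2 m/s.
m_f = m₀ − m_prop = 753 − 86 = 667 kg.
Δv = v_e · ln(m₀/m_f) = 17042.2 × ln(1.129) = 17042.2 × 0.1213 ≈ 2066.8 m/s.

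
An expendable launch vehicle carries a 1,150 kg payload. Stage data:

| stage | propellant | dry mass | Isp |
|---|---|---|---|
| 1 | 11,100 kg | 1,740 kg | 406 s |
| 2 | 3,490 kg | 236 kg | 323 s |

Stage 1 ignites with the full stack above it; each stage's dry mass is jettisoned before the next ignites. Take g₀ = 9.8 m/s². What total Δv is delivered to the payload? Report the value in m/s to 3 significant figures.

Ignition mass of stage 1 = 11,100+1,740 + 3,490+236 + 1,150 = 17,716 kg.
Stage 1: m₀ = 17,716 kg, m_f = 17,716 − 11,100 = 6,616 kg; Δv = 406×9.8×ln(2.678) = 3978.8×0.9850 ≈ 3919 m/s.
Stage 2: m₀ = 4,876 kg, m_f = 4,876 − 3,490 = 1,386 kg; Δv = 323×9.8×ln(3.518) = 3165.4×1.2579 ≈ 3982 m/s.
Total Δv = 3919 + 3982 = 7901 m/s.

Δv ≈ 7900 m/s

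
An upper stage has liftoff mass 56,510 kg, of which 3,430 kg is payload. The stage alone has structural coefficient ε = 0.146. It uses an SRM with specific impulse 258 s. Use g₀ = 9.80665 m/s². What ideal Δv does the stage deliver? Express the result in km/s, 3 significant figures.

Δv ≈ 4.10 km/s

Stage wet mass = m₀ − payload = 56,510 − 3,430 = 53,080 kg.
Stage dry mass = ε × stage wet mass = 0.146 × 53,080 = 7,749.68 kg.
Burnout mass m_f = stage dry + payload = 7,749.68 + 3,430 = 11,179.68 kg.
v_e = Isp · g₀ = 258 × 9.80665 = 2530.1 m/s.
Δv = v_e · ln(56,510/11,179.68) = 2530.1 × ln(5.055) = 2530.1 × 1.6203 ≈ 4100 m/s.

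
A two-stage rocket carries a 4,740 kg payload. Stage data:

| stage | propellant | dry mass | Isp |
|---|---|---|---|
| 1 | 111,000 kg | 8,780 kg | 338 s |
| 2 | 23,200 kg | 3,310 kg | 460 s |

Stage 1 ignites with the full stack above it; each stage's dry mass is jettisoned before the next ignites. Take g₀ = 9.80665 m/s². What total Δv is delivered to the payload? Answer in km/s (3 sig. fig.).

Ignition mass of stage 1 = 111,000+8,780 + 23,200+3,310 + 4,740 = 151,030 kg.
Stage 1: m₀ = 151,030 kg, m_f = 151,030 − 111,000 = 40,030 kg; Δv = 338×9.80665×ln(3.773) = 3314.6×1.3278 ≈ 4401 m/s.
Stage 2: m₀ = 31,250 kg, m_f = 31,250 − 23,200 = 8,050 kg; Δv = 460×9.80665×ln(3.882) = 4511.1×1.3563 ≈ 6119 m/s.
Total Δv = 4401 + 6119 = 10520 m/s.

Δv ≈ 10.5 km/s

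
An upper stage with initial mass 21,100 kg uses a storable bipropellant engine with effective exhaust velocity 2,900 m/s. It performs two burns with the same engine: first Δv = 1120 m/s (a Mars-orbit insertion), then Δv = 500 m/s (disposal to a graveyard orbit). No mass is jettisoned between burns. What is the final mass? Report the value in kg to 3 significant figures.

After the first burn: m = 21100 × exp(−1120/2900.0) = 21100 × 0.67963 = 14,340.2 kg.
After the second burn: m = 14,340.2 × exp(−500/2900.0) = 14,340.2 × 0.84163 = 12,069.1 kg.

final mass ≈ 12100 kg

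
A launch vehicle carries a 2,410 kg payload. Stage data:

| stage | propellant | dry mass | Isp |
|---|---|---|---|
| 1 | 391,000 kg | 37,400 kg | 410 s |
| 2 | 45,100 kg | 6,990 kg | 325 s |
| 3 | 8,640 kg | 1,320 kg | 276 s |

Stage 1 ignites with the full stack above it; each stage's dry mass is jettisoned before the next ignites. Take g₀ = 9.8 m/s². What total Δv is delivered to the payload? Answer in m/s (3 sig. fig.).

Ignition mass of stage 1 = 391,000+37,400 + 45,100+6,990 + 8,640+1,320 + 2,410 = 492,860 kg.
Stage 1: m₀ = 492,860 kg, m_f = 492,860 − 391,000 = 101,860 kg; Δv = 410×9.8×ln(4.839) = 4018.0×1.5766 ≈ 6335 m/s.
Stage 2: m₀ = 64,460 kg, m_f = 64,460 − 45,100 = 19,360 kg; Δv = 325×9.8×ln(3.33) = 3185.0×1.2028 ≈ 3831 m/s.
Stage 3: m₀ = 12,370 kg, m_f = 12,370 − 8,640 = 3,730 kg; Δv = 276×9.8×ln(3.316) = 2704.8×1.1989 ≈ 3243 m/s.
Total Δv = 6335 + 3831 + 3243 = 13409 m/s.

Δv ≈ 13400 m/s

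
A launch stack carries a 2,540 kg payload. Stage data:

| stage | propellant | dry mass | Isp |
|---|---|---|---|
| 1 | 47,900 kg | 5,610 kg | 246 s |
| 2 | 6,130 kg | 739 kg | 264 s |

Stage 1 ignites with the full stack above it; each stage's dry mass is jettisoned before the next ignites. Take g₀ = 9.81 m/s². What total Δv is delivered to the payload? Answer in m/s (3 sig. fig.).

Δv ≈ 6190 m/s

Ignition mass of stage 1 = 47,900+5,610 + 6,130+739 + 2,540 = 62,919 kg.
Stage 1: m₀ = 62,919 kg, m_f = 62,919 − 47,900 = 15,019 kg; Δv = 246×9.81×ln(4.189) = 2413.3×1.4325 ≈ 3457 m/s.
Stage 2: m₀ = 9,409 kg, m_f = 9,409 − 6,130 = 3,279 kg; Δv = 264×9.81×ln(2.869) = 2589.8×1.0541 ≈ 2730 m/s.
Total Δv = 3457 + 2730 = 6187 m/s.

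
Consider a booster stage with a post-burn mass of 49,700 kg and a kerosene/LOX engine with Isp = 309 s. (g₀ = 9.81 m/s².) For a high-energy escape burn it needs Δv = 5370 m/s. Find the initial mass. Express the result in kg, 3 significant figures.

initial mass ≈ 292000 kg

v_e = Isp · g₀ = 309 × 9.81 = 3031.3 m/s.
m₀/m_f = exp(Δv / v_e) = exp(5370 / 3031.3) = exp(1.7715) = 5.8798.
m₀ = m_f × 5.8798 = 49,700 × 5.8798 = 292,226 kg.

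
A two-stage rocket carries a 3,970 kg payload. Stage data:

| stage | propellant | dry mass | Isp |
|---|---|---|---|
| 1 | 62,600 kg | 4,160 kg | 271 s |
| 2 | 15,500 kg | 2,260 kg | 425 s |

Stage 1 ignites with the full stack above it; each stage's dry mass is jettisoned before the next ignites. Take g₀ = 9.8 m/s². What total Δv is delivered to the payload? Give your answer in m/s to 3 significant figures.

Δv ≈ 8470 m/s

Ignition mass of stage 1 = 62,600+4,160 + 15,500+2,260 + 3,970 = 88,490 kg.
Stage 1: m₀ = 88,490 kg, m_f = 88,490 − 62,600 = 25,890 kg; Δv = 271×9.8×ln(3.418) = 2655.8×1.2290 ≈ 3264 m/s.
Stage 2: m₀ = 21,730 kg, m_f = 21,730 − 15,500 = 6,230 kg; Δv = 425×9.8×ln(3.488) = 4165.0×1.2493 ≈ 5203 m/s.
Total Δv = 3264 + 5203 = 8467 m/s.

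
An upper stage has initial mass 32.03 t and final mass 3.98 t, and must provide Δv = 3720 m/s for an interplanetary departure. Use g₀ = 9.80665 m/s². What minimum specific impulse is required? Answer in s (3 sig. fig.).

Isp ≈ 182 s

ln(m₀/m_f) = ln(32030/3980) = ln(8.048) = 2.0854.
By the Tsiolkovsky rocket equation, v_e = Δv / ln(m₀/m_f) = 3720 / 2.0854 = 1783.8 m/s.
Isp = v_e / g₀ = 1783.8 / 9.80665 = 181.9 s.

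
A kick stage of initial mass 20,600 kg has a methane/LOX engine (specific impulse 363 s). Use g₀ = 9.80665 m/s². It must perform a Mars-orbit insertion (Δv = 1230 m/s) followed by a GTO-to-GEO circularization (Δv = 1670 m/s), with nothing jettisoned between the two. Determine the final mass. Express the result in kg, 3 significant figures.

v_e = Isp · g₀ = 363 × 9.80665 = 3559.8 m/s.
After the first burn: m = 20600 × exp(−1230/3559.8) = 20600 × 0.70785 = 14,581.7 kg.
After the second burn: m = 14,581.7 × exp(−1670/3559.8) = 14,581.7 × 0.62555 = 9,121.58 kg.

final mass ≈ 9120 kg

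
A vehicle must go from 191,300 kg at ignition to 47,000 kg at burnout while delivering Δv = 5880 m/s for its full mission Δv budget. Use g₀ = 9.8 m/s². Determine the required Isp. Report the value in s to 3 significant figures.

Isp ≈ 427 s

ln(m₀/m_f) = ln(191300/47000) = ln(4.07) = 1.4037.
v_e = Δv / ln(m₀/m_f) = 5880 / 1.4037 = 4188.9 m/s.
Isp = v_e / g₀ = 4188.9 / 9.8 = 427.4 s.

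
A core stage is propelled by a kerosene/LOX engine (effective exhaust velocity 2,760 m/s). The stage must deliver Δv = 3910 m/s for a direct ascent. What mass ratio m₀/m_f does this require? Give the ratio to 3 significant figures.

Rocket equation: m₀/m_f = exp(Δv / v_e) = exp(3910 / 2760.0) = exp(1.4167) = 4.1234.

mass ratio ≈ 4.12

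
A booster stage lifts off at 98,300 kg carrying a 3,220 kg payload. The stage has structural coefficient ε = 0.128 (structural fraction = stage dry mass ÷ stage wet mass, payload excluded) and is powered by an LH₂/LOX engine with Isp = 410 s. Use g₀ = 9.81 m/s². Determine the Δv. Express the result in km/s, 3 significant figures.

Stage wet mass = m₀ − payload = 98,300 − 3,220 = 95,080 kg.
Stage dry mass = ε × stage wet mass = 0.128 × 95,080 = 12,170.2 kg.
Burnout mass m_f = stage dry + payload = 12,170.2 + 3,220 = 15,390.2 kg.
v_e = Isp · g₀ = 410 × 9.81 = 4022.1 m/s.
By the Tsiolkovsky rocket equation, Δv = v_e · ln(98,300/15,390.2) = 4022.1 × ln(6.387) = 4022.1 × 1.8543 ≈ 7458 m/s.

Δv ≈ 7.46 km/s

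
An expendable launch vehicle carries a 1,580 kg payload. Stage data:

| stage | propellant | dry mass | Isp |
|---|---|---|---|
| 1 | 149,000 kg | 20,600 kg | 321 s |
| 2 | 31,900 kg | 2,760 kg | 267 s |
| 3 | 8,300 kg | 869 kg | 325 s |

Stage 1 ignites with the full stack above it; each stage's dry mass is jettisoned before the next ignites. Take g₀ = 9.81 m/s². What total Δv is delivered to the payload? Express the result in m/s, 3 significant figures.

Ignition mass of stage 1 = 149,000+20,600 + 31,900+2,760 + 8,300+869 + 1,580 = 215,009 kg.
Stage 1: m₀ = 215,009 kg, m_f = 215,009 − 149,000 = 66,009 kg; Δv = 321×9.81×ln(3.257) = 3149.0×1.1809 ≈ 3719 m/s.
Stage 2: m₀ = 45,409 kg, m_f = 45,409 − 31,900 = 13,509 kg; Δv = 267×9.81×ln(3.361) = 2619.3×1.2124 ≈ 3175 m/s.
Stage 3: m₀ = 10,749 kg, m_f = 10,749 − 8,300 = 2,449 kg; Δv = 325×9.81×ln(4.389) = 3188.2×1.4791 ≈ 4716 m/s.
Total Δv = 3719 + 3175 + 4716 = 11610 m/s.

Δv ≈ 11600 m/s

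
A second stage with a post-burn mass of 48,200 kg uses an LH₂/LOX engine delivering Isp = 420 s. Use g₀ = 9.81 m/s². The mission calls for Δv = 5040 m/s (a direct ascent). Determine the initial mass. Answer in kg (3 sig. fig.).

v_e = Isp · g₀ = 420 × 9.81 = 4120.2 m/s.
m₀/m_f = exp(Δv / v_e) = exp(5040 / 4120.2) = exp(1.2232) = 3.3982.
m₀ = m_f × 3.3982 = 48,200 × 3.3982 = 163,793 kg.

initial mass ≈ 164000 kg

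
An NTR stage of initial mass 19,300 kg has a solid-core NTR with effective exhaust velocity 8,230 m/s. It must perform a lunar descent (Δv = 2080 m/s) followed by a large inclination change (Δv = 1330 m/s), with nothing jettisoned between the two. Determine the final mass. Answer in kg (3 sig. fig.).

After the first burn: m = 19300 × exp(−2080/8230.0) = 19300 × 0.77667 = 14,989.7 kg.
After the second burn: m = 14,989.7 × exp(−1330/8230.0) = 14,989.7 × 0.85078 = 12,752.9 kg.

final mass ≈ 12800 kg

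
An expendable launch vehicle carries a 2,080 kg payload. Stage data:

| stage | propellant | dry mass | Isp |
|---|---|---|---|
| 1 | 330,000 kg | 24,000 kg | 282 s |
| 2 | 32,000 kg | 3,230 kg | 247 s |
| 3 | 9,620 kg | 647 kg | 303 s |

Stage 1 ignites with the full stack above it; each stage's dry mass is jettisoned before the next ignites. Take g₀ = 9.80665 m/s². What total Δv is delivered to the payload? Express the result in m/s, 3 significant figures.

Δv ≈ 12000 m/s

Ignition mass of stage 1 = 330,000+24,000 + 32,000+3,230 + 9,620+647 + 2,080 = 401,577 kg.
Stage 1: m₀ = 401,577 kg, m_f = 401,577 − 330,000 = 71,577 kg; Δv = 282×9.80665×ln(5.61) = 2765.5×1.7246 ≈ 4769 m/s.
Stage 2: m₀ = 47,577 kg, m_f = 47,577 − 32,000 = 15,577 kg; Δv = 247×9.80665×ln(3.054) = 2422.2×1.1166 ≈ 2705 m/s.
Stage 3: m₀ = 12,347 kg, m_f = 12,347 − 9,620 = 2,727 kg; Δv = 303×9.80665×ln(4.528) = 2971.4×1.5102 ≈ 4487 m/s.
Total Δv = 4769 + 2705 + 4487 = 11961 m/s.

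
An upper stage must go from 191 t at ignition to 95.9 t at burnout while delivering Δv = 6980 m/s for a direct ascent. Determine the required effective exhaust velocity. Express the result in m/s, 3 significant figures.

v_e ≈ 10100 m/s

ln(m₀/m_f) = ln(191000/95900) = ln(1.992) = 0.6890.
Rocket equation: v_e = Δv / ln(m₀/m_f) = 6980 / 0.6890 = 10131.1 m/s.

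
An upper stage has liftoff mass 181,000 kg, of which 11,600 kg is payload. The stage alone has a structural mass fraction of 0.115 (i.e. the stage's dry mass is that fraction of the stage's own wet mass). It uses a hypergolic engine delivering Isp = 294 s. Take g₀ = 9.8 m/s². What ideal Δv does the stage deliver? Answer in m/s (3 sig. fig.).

Δv ≈ 5080 m/s

Stage wet mass = m₀ − payload = 181,000 − 11,600 = 169,400 kg.
Stage dry mass = ε × stage wet mass = 0.115 × 169,400 = 19,481 kg.
Burnout mass m_f = stage dry + payload = 19,481 + 11,600 = 31,081 kg.
v_e = Isp · g₀ = 294 × 9.8 = 2881.2 m/s.
Δv = v_e · ln(181,000/31,081) = 2881.2 × ln(5.823) = 2881.2 × 1.7619 ≈ 5076 m/s.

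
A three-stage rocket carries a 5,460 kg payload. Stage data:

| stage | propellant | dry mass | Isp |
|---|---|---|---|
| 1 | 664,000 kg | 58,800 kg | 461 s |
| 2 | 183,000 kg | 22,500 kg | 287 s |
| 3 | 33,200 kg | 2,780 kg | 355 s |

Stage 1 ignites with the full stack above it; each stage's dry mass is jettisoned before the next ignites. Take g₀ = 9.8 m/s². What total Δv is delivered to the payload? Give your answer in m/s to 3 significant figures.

Ignition mass of stage 1 = 664,000+58,800 + 183,000+22,500 + 33,200+2,780 + 5,460 = 969,740 kg.
Stage 1: m₀ = 969,740 kg, m_f = 969,740 − 664,000 = 305,740 kg; Δv = 461×9.8×ln(3.172) = 4517.8×1.1543 ≈ 5215 m/s.
Stage 2: m₀ = 246,940 kg, m_f = 246,940 − 183,000 = 63,940 kg; Δv = 287×9.8×ln(3.862) = 2812.6×1.3512 ≈ 3800 m/s.
Stage 3: m₀ = 41,440 kg, m_f = 41,440 − 33,200 = 8,240 kg; Δv = 355×9.8×ln(5.029) = 3479.0×1.6152 ≈ 5619 m/s.
Total Δv = 5215 + 3800 + 5619 = 14634 m/s.

Δv ≈ 14600 m/s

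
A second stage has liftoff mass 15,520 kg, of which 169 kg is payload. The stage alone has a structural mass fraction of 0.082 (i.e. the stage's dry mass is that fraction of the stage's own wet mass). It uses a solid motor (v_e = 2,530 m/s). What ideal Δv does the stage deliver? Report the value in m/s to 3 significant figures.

Δv ≈ 6040 m/s

Stage wet mass = m₀ − payload = 15,520 − 169 = 15,351 kg.
Stage dry mass = ε × stage wet mass = 0.082 × 15,351 = 1,258.78 kg.
Burnout mass m_f = stage dry + payload = 1,258.78 + 169 = 1,427.78 kg.
Rocket equation: Δv = v_e · ln(15,520/1,427.78) = 2530.0 × ln(10.87) = 2530.0 × 2.3860 ≈ 6037 m/s.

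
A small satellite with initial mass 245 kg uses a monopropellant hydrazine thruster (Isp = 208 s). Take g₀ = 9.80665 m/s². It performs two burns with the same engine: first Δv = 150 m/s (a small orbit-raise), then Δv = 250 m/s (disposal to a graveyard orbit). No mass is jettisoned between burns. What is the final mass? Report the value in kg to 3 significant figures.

v_e = Isp · g₀ = 208 × 9.80665 = 2039.8 m/s.
After the first burn: m = 245 × exp(−150/2039.8) = 245 × 0.92910 = 227.63 kg.
After the second burn: m = 227.63 × exp(−250/2039.8) = 227.63 × 0.88465 = 201.373 kg.

final mass ≈ 201 kg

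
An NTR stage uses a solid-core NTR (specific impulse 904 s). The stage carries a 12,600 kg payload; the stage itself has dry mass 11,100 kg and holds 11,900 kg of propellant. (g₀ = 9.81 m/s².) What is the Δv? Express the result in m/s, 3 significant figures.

v_e = Isp · g₀ = 904 × 9.81 = 8868.2 m/s.
m₀ = payload + dry + propellant = 12,600 + 11,100 + 11,900 = 35,600 kg.
m_f = payload + dry = 12,600 + 11,100 = 23,700 kg.
Δv = v_e · ln(m₀/m_f) = 8868.2 × ln(1.502) = 8868.2 × 0.4069 ≈ 3608.2 m/s.

Δv ≈ 3610 m/s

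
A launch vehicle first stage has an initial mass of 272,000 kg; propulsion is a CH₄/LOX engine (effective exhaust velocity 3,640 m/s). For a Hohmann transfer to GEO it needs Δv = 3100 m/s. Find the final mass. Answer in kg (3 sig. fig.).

Rocket equation: m₀/m_f = exp(Δv / v_e) = exp(3100 / 3640.0) = exp(0.8516) = 2.3435.
m_f = m₀ / 2.3435 = 272,000 / 2.3435 = 116,066 kg.

final mass ≈ 116000 kg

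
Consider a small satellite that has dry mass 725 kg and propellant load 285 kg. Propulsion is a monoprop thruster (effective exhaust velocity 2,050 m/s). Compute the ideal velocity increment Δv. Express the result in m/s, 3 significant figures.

Δv ≈ 680 m/s

m₀ = m_dry + m_prop = 725 + 285 = 1,010 kg.
Δv = v_e · ln(m₀/m_f) = 2050.0 × ln(1.393) = 2050.0 × 0.3315 ≈ 679.6 m/s.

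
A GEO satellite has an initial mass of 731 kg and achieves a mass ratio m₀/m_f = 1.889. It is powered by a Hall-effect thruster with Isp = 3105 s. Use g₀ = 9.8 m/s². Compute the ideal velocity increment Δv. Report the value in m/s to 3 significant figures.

Δv ≈ 19400 m/s

v_e = Isp · g₀ = 3105 × 9.8 = 30429.0 m/s.
Using Δv = v_e ln(m₀/m_f): Δv = v_e · ln(1.889) = 30429.0 × 0.6360 ≈ 19354.3 m/s.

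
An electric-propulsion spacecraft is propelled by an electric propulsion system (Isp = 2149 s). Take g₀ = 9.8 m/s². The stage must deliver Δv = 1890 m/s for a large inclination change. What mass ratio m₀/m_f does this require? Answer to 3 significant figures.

v_e = Isp · g₀ = 2149 × 9.8 = 21060.2 m/s.
m₀/m_f = exp(Δv / v_e) = exp(1890 / 21060.2) = exp(0.0897) = 1.0939.

mass ratio ≈ 1.09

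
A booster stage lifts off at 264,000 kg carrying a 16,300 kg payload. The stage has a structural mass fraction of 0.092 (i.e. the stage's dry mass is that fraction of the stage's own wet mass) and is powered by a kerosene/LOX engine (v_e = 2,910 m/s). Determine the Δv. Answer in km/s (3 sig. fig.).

Stage wet mass = m₀ − payload = 264,000 − 16,300 = 247,700 kg.
Stage dry mass = ε × stage wet mass = 0.092 × 247,700 = 22,788.4 kg.
Burnout mass m_f = stage dry + payload = 22,788.4 + 16,300 = 39,088.4 kg.
Rocket equation: Δv = v_e · ln(264,000/39,088.4) = 2910.0 × ln(6.754) = 2910.0 × 1.9101 ≈ 5558 m/s.

Δv ≈ 5.56 km/s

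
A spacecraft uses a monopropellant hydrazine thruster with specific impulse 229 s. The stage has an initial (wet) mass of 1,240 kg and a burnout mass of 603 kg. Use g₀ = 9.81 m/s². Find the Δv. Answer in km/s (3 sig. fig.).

v_e = Isp · g₀ = 229 × 9.81 = 2246.5 m/s.
Δv = v_e · ln(m₀/m_f) = 2246.5 × ln(2.056) = 2246.5 × 0.7209 ≈ 1619.6 m/s.

Δv ≈ 1.62 km/s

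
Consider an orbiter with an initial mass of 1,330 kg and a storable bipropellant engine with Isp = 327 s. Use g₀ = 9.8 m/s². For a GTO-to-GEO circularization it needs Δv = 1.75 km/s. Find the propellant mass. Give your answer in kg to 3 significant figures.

propellant mass ≈ 560 kg

v_e = Isp · g₀ = 327 × 9.8 = 3204.6 m/s.
m₀/m_f = exp(Δv / v_e) = exp(1750 / 3204.6) = exp(0.5461) = 1.7265.
m_f = 1,330 / 1.7265 = 770.345 kg, so propellant = m₀ − m_f = 1,330 − 770.345 = 559.655 kg.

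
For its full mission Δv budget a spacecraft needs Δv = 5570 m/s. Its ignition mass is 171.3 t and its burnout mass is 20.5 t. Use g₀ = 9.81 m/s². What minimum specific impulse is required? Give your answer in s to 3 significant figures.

Isp ≈ 267 s

ln(m₀/m_f) = ln(171300/20500) = ln(8.356) = 2.1230.
v_e = Δv / ln(m₀/m_f) = 5570 / 2.1230 = 2623.7 m/s.
Isp = v_e / g₀ = 2623.7 / 9.81 = 267.4 s.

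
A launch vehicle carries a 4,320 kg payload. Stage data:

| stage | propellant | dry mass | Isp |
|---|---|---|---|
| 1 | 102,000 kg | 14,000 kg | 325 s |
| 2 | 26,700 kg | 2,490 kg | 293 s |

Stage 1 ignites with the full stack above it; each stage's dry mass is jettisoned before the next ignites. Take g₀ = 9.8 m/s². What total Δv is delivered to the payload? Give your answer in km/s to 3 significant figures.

Ignition mass of stage 1 = 102,000+14,000 + 26,700+2,490 + 4,320 = 149,510 kg.
Stage 1: m₀ = 149,510 kg, m_f = 149,510 − 102,000 = 47,510 kg; Δv = 325×9.8×ln(3.147) = 3185.0×1.1464 ≈ 3651 m/s.
Stage 2: m₀ = 33,510 kg, m_f = 33,510 − 26,700 = 6,810 kg; Δv = 293×9.8×ln(4.921) = 2871.4×1.5935 ≈ 4575 m/s.
Total Δv = 3651 + 4575 = 8226 m/s.

Δv ≈ 8.23 km/s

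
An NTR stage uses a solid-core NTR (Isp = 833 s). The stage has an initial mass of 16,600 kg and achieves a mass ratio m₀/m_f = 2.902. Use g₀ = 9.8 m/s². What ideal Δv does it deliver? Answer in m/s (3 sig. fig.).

v_e = Isp · g₀ = 833 × 9.8 = 8163.4 m/s.
Using Δv = v_e ln(m₀/m_f): Δv = v_e · ln(2.902) = 8163.4 × 1.0654 ≈ 8697.3 m/s.

Δv ≈ 8700 m/s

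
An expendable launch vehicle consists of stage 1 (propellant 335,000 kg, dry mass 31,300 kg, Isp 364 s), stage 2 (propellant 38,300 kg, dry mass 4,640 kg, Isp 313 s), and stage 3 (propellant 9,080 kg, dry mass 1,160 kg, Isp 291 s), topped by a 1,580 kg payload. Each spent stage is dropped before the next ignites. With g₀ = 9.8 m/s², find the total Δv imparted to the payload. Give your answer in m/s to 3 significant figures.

Ignition mass of stage 1 = 335,000+31,300 + 38,300+4,640 + 9,080+1,160 + 1,580 = 421,060 kg.
Stage 1: m₀ = 421,060 kg, m_f = 421,060 − 335,000 = 86,060 kg; Δv = 364×9.8×ln(4.893) = 3567.2×1.5877 ≈ 5664 m/s.
Stage 2: m₀ = 54,760 kg, m_f = 54,760 − 38,300 = 16,460 kg; Δv = 313×9.8×ln(3.327) = 3067.4×1.2020 ≈ 3687 m/s.
Stage 3: m₀ = 11,820 kg, m_f = 11,820 − 9,080 = 2,740 kg; Δv = 291×9.8×ln(4.314) = 2851.8×1.4618 ≈ 4169 m/s.
Total Δv = 5664 + 3687 + 4169 = 13520 m/s.

Δv ≈ 13500 m/s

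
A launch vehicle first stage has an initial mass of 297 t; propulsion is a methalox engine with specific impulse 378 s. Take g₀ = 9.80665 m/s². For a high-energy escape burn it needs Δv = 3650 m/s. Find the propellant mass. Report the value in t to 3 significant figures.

propellant mass ≈ 186 t

v_e = Isp · g₀ = 378 × 9.80665 = 3706.9 m/s.
Using Δv = v_e ln(m₀/m_f): m₀/m_f = exp(Δv / v_e) = exp(3650 / 3706.9) = exp(0.9846) = 2.6769.
m_f = 297 / 2.6769 = 110.949 t, so propellant = m₀ − m_f = 297 − 110.949 = 186.051 t.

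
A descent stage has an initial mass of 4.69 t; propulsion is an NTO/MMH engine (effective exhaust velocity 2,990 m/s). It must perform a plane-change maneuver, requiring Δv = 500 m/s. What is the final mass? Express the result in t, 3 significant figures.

final mass ≈ 3.97 t

By the Tsiolkovsky rocket equation, m₀/m_f = exp(Δv / v_e) = exp(500 / 2990.0) = exp(0.1672) = 1.1820.
m_f = m₀ / 1.1820 = 4.69 / 1.1820 = 3.96785 t.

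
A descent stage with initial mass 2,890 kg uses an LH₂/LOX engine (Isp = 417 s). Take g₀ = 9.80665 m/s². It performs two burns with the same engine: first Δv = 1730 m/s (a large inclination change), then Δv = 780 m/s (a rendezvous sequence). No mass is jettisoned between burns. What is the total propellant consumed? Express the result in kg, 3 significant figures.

v_e = Isp · g₀ = 417 × 9.80665 = 4089.4 m/s.
After the first burn: m = 2890 × exp(−1730/4089.4) = 2890 × 0.65505 = 1,893.09 kg.
After the second burn: m = 1,893.09 × exp(−780/4089.4) = 1,893.09 × 0.82635 = 1,564.35 kg.
Total propellant = m₀ − m_final = 2890 − 1,564.35 = 1,325.65 kg.

total propellant consumed ≈ 1330 kg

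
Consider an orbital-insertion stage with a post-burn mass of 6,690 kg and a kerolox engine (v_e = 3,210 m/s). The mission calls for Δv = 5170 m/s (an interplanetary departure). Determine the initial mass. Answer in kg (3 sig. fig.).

initial mass ≈ 33500 kg

m₀/m_f = exp(Δv / v_e) = exp(5170 / 3210.0) = exp(1.6106) = 5.0058.
m₀ = m_f × 5.0058 = 6,690 × 5.0058 = 33,488.8 kg.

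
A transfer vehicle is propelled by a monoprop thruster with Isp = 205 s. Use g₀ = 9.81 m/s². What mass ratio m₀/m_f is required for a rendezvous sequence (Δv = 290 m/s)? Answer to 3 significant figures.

mass ratio ≈ 1.16

v_e = Isp · g₀ = 205 × 9.81 = 2011.1 m/s.
Using Δv = v_e ln(m₀/m_f): m₀/m_f = exp(Δv / v_e) = exp(290 / 2011.1) = exp(0.1442) = 1.1551.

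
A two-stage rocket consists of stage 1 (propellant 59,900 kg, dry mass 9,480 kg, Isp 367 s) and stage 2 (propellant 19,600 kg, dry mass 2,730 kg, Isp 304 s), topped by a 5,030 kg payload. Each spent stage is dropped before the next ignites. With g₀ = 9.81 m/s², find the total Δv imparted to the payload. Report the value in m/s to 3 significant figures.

Δv ≈ 7230 m/s

Ignition mass of stage 1 = 59,900+9,480 + 19,600+2,730 + 5,030 = 96,740 kg.
Stage 1: m₀ = 96,740 kg, m_f = 96,740 − 59,900 = 36,840 kg; Δv = 367×9.81×ln(2.626) = 3600.3×0.9654 ≈ 3476 m/s.
Stage 2: m₀ = 27,360 kg, m_f = 27,360 − 19,600 = 7,760 kg; Δv = 304×9.81×ln(3.526) = 2982.2×1.2601 ≈ 3758 m/s.
Total Δv = 3476 + 3758 = 7234 m/s.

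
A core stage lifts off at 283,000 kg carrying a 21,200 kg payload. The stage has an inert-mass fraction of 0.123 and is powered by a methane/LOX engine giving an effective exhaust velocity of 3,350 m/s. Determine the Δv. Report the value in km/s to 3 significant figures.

Stage wet mass = m₀ − payload = 283,000 − 21,200 = 261,800 kg.
Stage dry mass = ε × stage wet mass = 0.123 × 261,800 = 32,201.4 kg.
Burnout mass m_f = stage dry + payload = 32,201.4 + 21,200 = 53,401.4 kg.
Rocket equation: Δv = v_e · ln(283,000/53,401.4) = 3350.0 × ln(5.299) = 3350.0 × 1.6676 ≈ 5586 m/s.

Δv ≈ 5.59 km/s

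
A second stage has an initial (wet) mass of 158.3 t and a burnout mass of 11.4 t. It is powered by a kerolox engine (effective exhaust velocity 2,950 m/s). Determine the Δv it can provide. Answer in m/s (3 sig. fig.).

Δv = v_e · ln(m₀/m_f) = 2950.0 × ln(13.89) = 2950.0 × 2.6309 ≈ 7761.1 m/s.

Δv ≈ 7760 m/s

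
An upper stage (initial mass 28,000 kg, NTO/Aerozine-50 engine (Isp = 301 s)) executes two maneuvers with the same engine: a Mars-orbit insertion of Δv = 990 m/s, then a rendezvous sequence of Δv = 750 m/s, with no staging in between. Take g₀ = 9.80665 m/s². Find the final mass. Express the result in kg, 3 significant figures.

v_e = Isp · g₀ = 301 × 9.80665 = 2951.8 m/s.
After the first burn: m = 28000 × exp(−990/2951.8) = 28000 × 0.71506 = 20,021.7 kg.
After the second burn: m = 20,021.7 × exp(−750/2951.8) = 20,021.7 × 0.77563 = 15,529.4 kg.

final mass ≈ 15500 kg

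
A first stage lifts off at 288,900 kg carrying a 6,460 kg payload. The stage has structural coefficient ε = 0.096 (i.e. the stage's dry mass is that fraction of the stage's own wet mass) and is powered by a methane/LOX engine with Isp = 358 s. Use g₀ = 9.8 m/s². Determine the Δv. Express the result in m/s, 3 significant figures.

Stage wet mass = m₀ − payload = 288,900 − 6,460 = 282,440 kg.
Stage dry mass = ε × stage wet mass = 0.096 × 282,440 = 27,114.2 kg.
Burnout mass m_f = stage dry + payload = 27,114.2 + 6,460 = 33,574.2 kg.
v_e = Isp · g₀ = 358 × 9.8 = 3508.4 m/s.
Using Δv = v_e ln(m₀/m_f): Δv = v_e · ln(288,900/33,574.2) = 3508.4 × ln(8.605) = 3508.4 × 2.1523 ≈ 7551 m/s.

Δv ≈ 7550 m/s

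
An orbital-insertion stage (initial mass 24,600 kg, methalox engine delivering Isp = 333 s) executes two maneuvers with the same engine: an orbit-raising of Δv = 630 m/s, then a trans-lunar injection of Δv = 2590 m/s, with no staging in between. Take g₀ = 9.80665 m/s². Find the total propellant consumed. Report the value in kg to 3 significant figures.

v_e = Isp · g₀ = 333 × 9.80665 = 3265.6 m/s.
After the first burn: m = 24600 × exp(−630/3265.6) = 24600 × 0.82455 = 20,283.9 kg.
After the second burn: m = 20,283.9 × exp(−2590/3265.6) = 20,283.9 × 0.45243 = 9,177.04 kg.
Total propellant = m₀ − m_final = 24600 − 9,177.04 = 15,422.96 kg.

total propellant consumed ≈ 15400 kg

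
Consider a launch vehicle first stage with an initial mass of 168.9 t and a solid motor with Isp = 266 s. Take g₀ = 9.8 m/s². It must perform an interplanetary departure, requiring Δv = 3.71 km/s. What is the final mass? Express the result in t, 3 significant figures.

final mass ≈ 40.7 t

v_e = Isp · g₀ = 266 × 9.8 = 2606.8 m/s.
m₀/m_f = exp(Δv / v_e) = exp(3710 / 2606.8) = exp(1.4232) = 4.1504.
m_f = m₀ / 4.1504 = 168.9 / 4.1504 = 40.6949 t.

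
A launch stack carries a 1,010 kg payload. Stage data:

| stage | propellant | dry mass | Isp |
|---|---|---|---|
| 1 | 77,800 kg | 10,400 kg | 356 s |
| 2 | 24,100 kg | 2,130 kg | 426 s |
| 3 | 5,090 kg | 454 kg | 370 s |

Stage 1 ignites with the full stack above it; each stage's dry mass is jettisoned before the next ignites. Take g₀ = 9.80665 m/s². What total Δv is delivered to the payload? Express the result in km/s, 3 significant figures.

Δv ≈ 14.6 km/s

Ignition mass of stage 1 = 77,800+10,400 + 24,100+2,130 + 5,090+454 + 1,010 = 120,984 kg.
Stage 1: m₀ = 120,984 kg, m_f = 120,984 − 77,800 = 43,184 kg; Δv = 356×9.80665×ln(2.802) = 3491.2×1.0302 ≈ 3597 m/s.
Stage 2: m₀ = 32,784 kg, m_f = 32,784 − 24,100 = 8,684 kg; Δv = 426×9.80665×ln(3.775) = 4177.6×1.3285 ≈ 5550 m/s.
Stage 3: m₀ = 6,554 kg, m_f = 6,554 − 5,090 = 1,464 kg; Δv = 370×9.80665×ln(4.477) = 3628.5×1.4989 ≈ 5439 m/s.
Total Δv = 3597 + 5550 + 5439 = 14586 m/s.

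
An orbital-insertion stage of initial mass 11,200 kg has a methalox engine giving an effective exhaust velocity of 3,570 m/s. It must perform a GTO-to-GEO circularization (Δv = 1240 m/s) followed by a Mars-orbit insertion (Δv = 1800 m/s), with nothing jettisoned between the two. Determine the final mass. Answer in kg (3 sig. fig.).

After the first burn: m = 11200 × exp(−1240/3570.0) = 11200 × 0.70657 = 7,913.58 kg.
After the second burn: m = 7,913.58 × exp(−1800/3570.0) = 7,913.58 × 0.60399 = 4,779.72 kg.

final mass ≈ 4780 kg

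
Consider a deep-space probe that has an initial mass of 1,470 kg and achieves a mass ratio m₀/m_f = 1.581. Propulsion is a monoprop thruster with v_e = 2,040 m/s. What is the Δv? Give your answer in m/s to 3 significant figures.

Δv ≈ 934 m/s

Using Δv = v_e ln(m₀/m_f): Δv = v_e · ln(1.581) = 2040.0 × 0.4581 ≈ 934.4 m/s.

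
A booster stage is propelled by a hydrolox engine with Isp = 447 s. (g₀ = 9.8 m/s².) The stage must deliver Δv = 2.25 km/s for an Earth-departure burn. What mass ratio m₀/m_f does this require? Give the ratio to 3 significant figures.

v_e = Isp · g₀ = 447 × 9.8 = 4380.6 m/s.
Using Δv = v_e ln(m₀/m_f): m₀/m_f = exp(Δv / v_e) = exp(2250 / 4380.6) = exp(0.5136) = 1.6713.

mass ratio ≈ 1.67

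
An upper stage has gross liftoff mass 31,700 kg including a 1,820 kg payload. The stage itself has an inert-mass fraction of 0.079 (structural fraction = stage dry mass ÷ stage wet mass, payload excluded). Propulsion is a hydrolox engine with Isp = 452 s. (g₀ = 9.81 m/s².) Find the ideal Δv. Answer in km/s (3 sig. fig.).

Δv ≈ 8.98 km/s

Stage wet mass = m₀ − payload = 31,700 − 1,820 = 29,880 kg.
Stage dry mass = ε × stage wet mass = 0.079 × 29,880 = 2,360.52 kg.
Burnout mass m_f = stage dry + payload = 2,360.52 + 1,820 = 4,180.52 kg.
v_e = Isp · g₀ = 452 × 9.81 = 4434.1 m/s.
From the ideal rocket equation, Δv = v_e · ln(31,700/4,180.52) = 4434.1 × ln(7.583) = 4434.1 × 2.0259 ≈ 8983 m/s.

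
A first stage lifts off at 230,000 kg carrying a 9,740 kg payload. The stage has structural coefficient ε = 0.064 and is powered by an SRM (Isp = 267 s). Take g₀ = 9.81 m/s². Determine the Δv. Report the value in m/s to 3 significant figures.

Δv ≈ 5940 m/s

Stage wet mass = m₀ − payload = 230,000 − 9,740 = 220,260 kg.
Stage dry mass = ε × stage wet mass = 0.064 × 220,260 = 14,096.6 kg.
Burnout mass m_f = stage dry + payload = 14,096.6 + 9,740 = 23,836.6 kg.
v_e = Isp · g₀ = 267 × 9.81 = 2619.3 m/s.
Δv = v_e · ln(230,000/23,836.6) = 2619.3 × ln(9.649) = 2619.3 × 2.2669 ≈ 5938 m/s.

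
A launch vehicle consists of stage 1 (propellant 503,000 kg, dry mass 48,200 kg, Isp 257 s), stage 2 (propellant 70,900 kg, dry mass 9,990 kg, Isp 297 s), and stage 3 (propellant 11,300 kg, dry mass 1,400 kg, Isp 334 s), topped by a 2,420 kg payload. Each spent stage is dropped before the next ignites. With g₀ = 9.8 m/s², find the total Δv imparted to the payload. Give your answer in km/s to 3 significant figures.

Ignition mass of stage 1 = 503,000+48,200 + 70,900+9,990 + 11,300+1,400 + 2,420 = 647,210 kg.
Stage 1: m₀ = 647,210 kg, m_f = 647,210 − 503,000 = 144,210 kg; Δv = 257×9.8×ln(4.488) = 2518.6×1.5014 ≈ 3781 m/s.
Stage 2: m₀ = 96,010 kg, m_f = 96,010 − 70,900 = 25,110 kg; Δv = 297×9.8×ln(3.824) = 2910.6×1.3412 ≈ 3904 m/s.
Stage 3: m₀ = 15,120 kg, m_f = 15,120 − 11,300 = 3,820 kg; Δv = 334×9.8×ln(3.958) = 3273.2×1.3758 ≈ 4503 m/s.
Total Δv = 3781 + 3904 + 4503 = 12188 m/s.

Δv ≈ 12.2 km/s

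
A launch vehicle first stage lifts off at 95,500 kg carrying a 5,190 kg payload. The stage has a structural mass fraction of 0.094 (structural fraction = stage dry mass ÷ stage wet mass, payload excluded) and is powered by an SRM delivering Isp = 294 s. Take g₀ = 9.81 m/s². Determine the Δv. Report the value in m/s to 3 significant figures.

Stage wet mass = m₀ − payload = 95,500 − 5,190 = 90,310 kg.
Stage dry mass = ε × stage wet mass = 0.094 × 90,310 = 8,489.14 kg.
Burnout mass m_f = stage dry + payload = 8,489.14 + 5,190 = 13,679.14 kg.
v_e = Isp · g₀ = 294 × 9.81 = 2884.1 m/s.
Using Δv = v_e ln(m₀/m_f): Δv = v_e · ln(95,500/13,679.14) = 2884.1 × ln(6.981) = 2884.1 × 1.9433 ≈ 5605 m/s.

Δv ≈ 5600 m/s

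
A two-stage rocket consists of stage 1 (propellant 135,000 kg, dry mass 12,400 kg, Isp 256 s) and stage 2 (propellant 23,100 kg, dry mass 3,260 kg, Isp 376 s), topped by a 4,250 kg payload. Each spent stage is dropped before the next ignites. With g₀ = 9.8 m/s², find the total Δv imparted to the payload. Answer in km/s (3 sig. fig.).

Δv ≈ 8.74 km/s

Ignition mass of stage 1 = 135,000+12,400 + 23,100+3,260 + 4,250 = 178,010 kg.
Stage 1: m₀ = 178,010 kg, m_f = 178,010 − 135,000 = 43,010 kg; Δv = 256×9.8×ln(4.139) = 2508.8×1.4204 ≈ 3564 m/s.
Stage 2: m₀ = 30,610 kg, m_f = 30,610 − 23,100 = 7,510 kg; Δv = 376×9.8×ln(4.076) = 3684.8×1.4051 ≈ 5177 m/s.
Total Δv = 3564 + 5177 = 8741 m/s.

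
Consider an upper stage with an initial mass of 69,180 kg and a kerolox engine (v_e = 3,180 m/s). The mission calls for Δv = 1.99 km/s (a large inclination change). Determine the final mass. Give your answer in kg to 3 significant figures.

final mass ≈ 37000 kg

Using Δv = v_e ln(m₀/m_f): m₀/m_f = exp(Δv / v_e) = exp(1990 / 3180.0) = exp(0.6258) = 1.8697.
m_f = m₀ / 1.8697 = 69,180 / 1.8697 = 37,000.6 kg.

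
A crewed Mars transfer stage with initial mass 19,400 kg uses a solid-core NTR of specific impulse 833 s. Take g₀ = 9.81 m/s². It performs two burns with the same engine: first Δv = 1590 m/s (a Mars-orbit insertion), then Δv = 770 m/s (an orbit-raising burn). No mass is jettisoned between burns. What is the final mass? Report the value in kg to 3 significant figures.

final mass ≈ 14500 kg

v_e = Isp · g₀ = 833 × 9.81 = 8171.7 m/s.
After the first burn: m = 19400 × exp(−1590/8171.7) = 19400 × 0.82319 = 15,969.9 kg.
After the second burn: m = 15,969.9 × exp(−770/8171.7) = 15,969.9 × 0.91008 = 14,533.9 kg.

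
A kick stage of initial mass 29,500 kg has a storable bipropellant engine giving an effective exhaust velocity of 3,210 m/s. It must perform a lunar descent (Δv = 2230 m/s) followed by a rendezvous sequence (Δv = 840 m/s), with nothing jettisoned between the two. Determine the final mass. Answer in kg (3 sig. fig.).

final mass ≈ 11300 kg

After the first burn: m = 29500 × exp(−2230/3210.0) = 29500 × 0.49922 = 14,727 kg.
After the second burn: m = 14,727 × exp(−840/3210.0) = 14,727 × 0.76976 = 11,336.3 kg.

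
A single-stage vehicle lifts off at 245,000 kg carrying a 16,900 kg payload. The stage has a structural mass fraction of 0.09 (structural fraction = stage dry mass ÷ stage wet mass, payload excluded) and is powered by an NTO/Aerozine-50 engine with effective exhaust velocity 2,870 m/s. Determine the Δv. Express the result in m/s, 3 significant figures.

Δv ≈ 5390 m/s

Stage wet mass = m₀ − payload = 245,000 − 16,900 = 228,100 kg.
Stage dry mass = ε × stage wet mass = 0.09 × 228,100 = 20,529 kg.
Burnout mass m_f = stage dry + payload = 20,529 + 16,900 = 37,429 kg.
Δv = v_e · ln(245,000/37,429) = 2870.0 × ln(6.546) = 2870.0 × 1.8788 ≈ 5392 m/s.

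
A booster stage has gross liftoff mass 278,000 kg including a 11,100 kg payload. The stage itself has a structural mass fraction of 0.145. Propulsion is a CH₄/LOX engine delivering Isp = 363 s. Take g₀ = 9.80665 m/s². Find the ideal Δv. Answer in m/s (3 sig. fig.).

Stage wet mass = m₀ − payload = 278,000 − 11,100 = 266,900 kg.
Stage dry mass = ε × stage wet mass = 0.145 × 266,900 = 38,700.5 kg.
Burnout mass m_f = stage dry + payload = 38,700.5 + 11,100 = 49,800.5 kg.
v_e = Isp · g₀ = 363 × 9.80665 = 3559.8 m/s.
From the ideal rocket equation, Δv = v_e · ln(278,000/49,800.5) = 3559.8 × ln(5.582) = 3559.8 × 1.7196 ≈ 6121 m/s.

Δv ≈ 6120 m/s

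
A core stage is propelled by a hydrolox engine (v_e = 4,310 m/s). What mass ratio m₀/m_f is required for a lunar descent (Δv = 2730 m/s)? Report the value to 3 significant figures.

From the ideal rocket equation, m₀/m_f = exp(Δv / v_e) = exp(2730 / 4310.0) = exp(0.6334) = 1.8840.

mass ratio ≈ 1.88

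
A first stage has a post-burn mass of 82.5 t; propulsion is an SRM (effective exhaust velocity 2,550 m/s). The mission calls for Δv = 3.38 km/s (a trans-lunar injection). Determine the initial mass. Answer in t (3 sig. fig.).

initial mass ≈ 311 t

By the Tsiolkovsky rocket equation, m₀/m_f = exp(Δv / v_e) = exp(3380 / 2550.0) = exp(1.3255) = 3.7640.
m₀ = m_f × 3.7640 = 82.5 × 3.7640 = 310.53 t.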